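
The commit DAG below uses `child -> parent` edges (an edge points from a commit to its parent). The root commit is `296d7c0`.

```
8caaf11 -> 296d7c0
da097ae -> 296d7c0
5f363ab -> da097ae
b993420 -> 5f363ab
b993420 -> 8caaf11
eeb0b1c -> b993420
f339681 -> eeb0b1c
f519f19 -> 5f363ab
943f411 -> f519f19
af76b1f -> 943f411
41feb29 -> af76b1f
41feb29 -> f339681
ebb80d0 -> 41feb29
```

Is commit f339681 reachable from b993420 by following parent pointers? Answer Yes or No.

Ancestors of b993420: {296d7c0, 5f363ab, 8caaf11, b993420, da097ae}.
f339681 is not in that set, so it is not an ancestor of b993420.

No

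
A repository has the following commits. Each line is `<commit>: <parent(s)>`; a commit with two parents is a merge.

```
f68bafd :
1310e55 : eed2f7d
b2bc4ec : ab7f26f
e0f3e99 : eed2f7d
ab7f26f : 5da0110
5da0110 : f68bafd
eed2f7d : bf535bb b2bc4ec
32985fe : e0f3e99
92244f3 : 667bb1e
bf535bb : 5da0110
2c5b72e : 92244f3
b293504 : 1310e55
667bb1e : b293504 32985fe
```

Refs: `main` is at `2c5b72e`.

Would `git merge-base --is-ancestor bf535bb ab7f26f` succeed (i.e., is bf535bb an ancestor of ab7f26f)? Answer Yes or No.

No

Ancestors of ab7f26f: {5da0110, ab7f26f, f68bafd}.
bf535bb is not in that set, so it is not an ancestor of ab7f26f.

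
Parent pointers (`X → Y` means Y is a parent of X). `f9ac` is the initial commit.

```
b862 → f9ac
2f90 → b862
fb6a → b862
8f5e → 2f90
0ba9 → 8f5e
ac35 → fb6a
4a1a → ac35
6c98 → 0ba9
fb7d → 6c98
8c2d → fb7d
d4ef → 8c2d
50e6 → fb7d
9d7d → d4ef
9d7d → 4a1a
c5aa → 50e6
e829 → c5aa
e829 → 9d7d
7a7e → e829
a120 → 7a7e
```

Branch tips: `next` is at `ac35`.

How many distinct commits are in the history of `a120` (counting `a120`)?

18

Walking parent pointers from a120: reachable set = {0ba9, 2f90, 4a1a, 50e6, 6c98, 7a7e, 8c2d, 8f5e, 9d7d, a120, ac35, b862, c5aa, d4ef, e829, f9ac, fb6a, fb7d}.
That is 18 commits.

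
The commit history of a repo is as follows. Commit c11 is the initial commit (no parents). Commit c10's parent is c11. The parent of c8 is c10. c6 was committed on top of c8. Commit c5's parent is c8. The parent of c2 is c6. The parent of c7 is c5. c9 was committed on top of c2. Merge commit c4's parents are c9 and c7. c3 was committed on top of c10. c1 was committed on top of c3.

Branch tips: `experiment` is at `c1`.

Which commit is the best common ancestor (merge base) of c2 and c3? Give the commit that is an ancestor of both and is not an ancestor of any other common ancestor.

c10

Ancestors of c2: {c10, c11, c2, c6, c8}.
Ancestors of c3: {c10, c11, c3}.
Common ancestors: {c10, c11}.
Among these, c10 is not an ancestor of any other common ancestor — it is the merge base.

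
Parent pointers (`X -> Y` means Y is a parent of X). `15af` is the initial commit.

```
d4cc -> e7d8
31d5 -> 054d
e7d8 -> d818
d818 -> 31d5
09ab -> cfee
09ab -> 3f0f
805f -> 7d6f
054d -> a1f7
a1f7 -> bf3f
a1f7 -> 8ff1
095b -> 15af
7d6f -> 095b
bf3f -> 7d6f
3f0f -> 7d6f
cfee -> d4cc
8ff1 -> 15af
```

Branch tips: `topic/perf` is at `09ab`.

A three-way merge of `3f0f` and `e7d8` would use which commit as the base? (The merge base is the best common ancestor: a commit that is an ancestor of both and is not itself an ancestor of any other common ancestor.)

7d6f

Ancestors of 3f0f: {095b, 15af, 3f0f, 7d6f}.
Ancestors of e7d8: {054d, 095b, 15af, 31d5, 7d6f, 8ff1, a1f7, bf3f, d818, e7d8}.
Common ancestors: {095b, 15af, 7d6f}.
Among these, 7d6f is not an ancestor of any other common ancestor — it is the merge base.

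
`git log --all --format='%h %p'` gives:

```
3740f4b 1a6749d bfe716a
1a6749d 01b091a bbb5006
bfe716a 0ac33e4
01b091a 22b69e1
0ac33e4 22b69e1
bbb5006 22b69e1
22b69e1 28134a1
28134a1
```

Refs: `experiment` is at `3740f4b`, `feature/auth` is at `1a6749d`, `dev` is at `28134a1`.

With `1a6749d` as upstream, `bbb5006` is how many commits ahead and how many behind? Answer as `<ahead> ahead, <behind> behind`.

Reachable from bbb5006: {22b69e1, 28134a1, bbb5006}.
Reachable from 1a6749d: {01b091a, 1a6749d, 22b69e1, 28134a1, bbb5006}.
Only in bbb5006's history (ahead): {} — 0.
Only in 1a6749d's history (behind): {01b091a, 1a6749d} — 2.

0 ahead, 2 behind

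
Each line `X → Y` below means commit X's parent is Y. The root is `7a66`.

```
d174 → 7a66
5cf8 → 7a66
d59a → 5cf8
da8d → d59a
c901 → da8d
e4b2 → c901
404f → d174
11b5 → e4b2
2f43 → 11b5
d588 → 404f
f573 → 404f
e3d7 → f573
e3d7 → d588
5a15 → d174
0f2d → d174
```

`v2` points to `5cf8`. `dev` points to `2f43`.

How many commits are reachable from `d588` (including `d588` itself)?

Walking parent pointers from d588: reachable set = {404f, 7a66, d174, d588}.
That is 4 commits.

4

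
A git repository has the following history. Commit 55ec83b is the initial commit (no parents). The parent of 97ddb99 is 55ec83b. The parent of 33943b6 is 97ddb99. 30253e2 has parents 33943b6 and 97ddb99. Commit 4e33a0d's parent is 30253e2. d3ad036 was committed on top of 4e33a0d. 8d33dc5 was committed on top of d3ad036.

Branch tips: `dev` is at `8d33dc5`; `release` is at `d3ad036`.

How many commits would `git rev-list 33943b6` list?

3

Walking parent pointers from 33943b6: reachable set = {33943b6, 55ec83b, 97ddb99}.
That is 3 commits.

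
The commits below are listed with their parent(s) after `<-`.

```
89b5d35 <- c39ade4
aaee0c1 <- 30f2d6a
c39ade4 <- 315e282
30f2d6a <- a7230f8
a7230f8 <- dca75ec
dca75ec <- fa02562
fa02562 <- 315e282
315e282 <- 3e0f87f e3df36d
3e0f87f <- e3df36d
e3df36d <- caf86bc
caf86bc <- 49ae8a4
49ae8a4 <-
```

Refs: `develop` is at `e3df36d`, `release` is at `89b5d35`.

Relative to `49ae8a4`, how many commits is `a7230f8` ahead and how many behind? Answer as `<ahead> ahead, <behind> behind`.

Reachable from a7230f8: {315e282, 3e0f87f, 49ae8a4, a7230f8, caf86bc, dca75ec, e3df36d, fa02562}.
Reachable from 49ae8a4: {49ae8a4}.
Only in a7230f8's history (ahead): {315e282, 3e0f87f, a7230f8, caf86bc, dca75ec, e3df36d, fa02562} — 7.
Only in 49ae8a4's history (behind): {} — 0.

7 ahead, 0 behind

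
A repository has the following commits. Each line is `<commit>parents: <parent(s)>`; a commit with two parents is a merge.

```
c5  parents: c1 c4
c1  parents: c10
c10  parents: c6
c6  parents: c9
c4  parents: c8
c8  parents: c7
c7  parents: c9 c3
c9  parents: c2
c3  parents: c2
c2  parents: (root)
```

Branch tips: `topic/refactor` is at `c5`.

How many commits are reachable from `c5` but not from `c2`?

9

Reachable from c5: {c1, c10, c2, c3, c4, c5, c6, c7, c8, c9}.
Reachable from c2: {c2}.
In c5's history but not c2's: {c1, c10, c3, c4, c5, c6, c7, c8, c9} — 9 commits.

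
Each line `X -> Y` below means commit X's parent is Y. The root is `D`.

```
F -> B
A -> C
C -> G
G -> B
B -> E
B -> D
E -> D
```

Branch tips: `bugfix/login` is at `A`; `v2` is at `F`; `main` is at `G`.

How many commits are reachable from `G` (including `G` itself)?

Walking parent pointers from G: reachable set = {B, D, E, G}.
That is 4 commits.

4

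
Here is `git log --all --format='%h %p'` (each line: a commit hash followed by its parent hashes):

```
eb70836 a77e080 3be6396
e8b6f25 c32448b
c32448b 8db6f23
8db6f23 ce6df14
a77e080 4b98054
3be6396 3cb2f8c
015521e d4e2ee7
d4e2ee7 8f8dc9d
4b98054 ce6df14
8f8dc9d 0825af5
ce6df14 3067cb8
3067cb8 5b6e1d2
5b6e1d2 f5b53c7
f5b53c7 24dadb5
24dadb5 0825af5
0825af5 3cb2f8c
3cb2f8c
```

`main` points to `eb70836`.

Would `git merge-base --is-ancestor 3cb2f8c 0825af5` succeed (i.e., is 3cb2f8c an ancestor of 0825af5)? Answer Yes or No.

Ancestors of 0825af5 (commits reachable by following parents): {0825af5, 3cb2f8c}.
3cb2f8c is in that set, so it is an ancestor of 0825af5.

Yes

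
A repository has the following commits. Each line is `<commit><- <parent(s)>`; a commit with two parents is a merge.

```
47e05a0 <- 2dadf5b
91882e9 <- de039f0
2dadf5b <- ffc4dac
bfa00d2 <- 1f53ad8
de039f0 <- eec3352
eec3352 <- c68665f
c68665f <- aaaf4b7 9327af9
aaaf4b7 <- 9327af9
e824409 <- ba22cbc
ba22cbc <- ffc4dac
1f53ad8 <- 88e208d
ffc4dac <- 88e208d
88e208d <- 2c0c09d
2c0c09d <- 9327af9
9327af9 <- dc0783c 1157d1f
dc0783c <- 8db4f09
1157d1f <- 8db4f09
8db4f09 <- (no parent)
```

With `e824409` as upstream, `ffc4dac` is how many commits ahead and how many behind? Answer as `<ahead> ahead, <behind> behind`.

Reachable from ffc4dac: {1157d1f, 2c0c09d, 88e208d, 8db4f09, 9327af9, dc0783c, ffc4dac}.
Reachable from e824409: {1157d1f, 2c0c09d, 88e208d, 8db4f09, 9327af9, ba22cbc, dc0783c, e824409, ffc4dac}.
Only in ffc4dac's history (ahead): {} — 0.
Only in e824409's history (behind): {ba22cbc, e824409} — 2.

0 ahead, 2 behind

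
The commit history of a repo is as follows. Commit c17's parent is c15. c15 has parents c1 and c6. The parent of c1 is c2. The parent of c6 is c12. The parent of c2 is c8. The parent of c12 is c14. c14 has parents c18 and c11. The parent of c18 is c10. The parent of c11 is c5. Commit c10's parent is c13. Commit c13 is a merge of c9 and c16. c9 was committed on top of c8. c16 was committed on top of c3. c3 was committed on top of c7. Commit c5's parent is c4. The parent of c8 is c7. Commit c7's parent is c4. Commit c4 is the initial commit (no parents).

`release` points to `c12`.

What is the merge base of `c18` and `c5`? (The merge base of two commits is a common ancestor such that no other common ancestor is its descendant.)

c4

Ancestors of c18: {c10, c13, c16, c18, c3, c4, c7, c8, c9}.
Ancestors of c5: {c4, c5}.
Common ancestors: {c4}.
The only common ancestor is c4, so it is the merge base.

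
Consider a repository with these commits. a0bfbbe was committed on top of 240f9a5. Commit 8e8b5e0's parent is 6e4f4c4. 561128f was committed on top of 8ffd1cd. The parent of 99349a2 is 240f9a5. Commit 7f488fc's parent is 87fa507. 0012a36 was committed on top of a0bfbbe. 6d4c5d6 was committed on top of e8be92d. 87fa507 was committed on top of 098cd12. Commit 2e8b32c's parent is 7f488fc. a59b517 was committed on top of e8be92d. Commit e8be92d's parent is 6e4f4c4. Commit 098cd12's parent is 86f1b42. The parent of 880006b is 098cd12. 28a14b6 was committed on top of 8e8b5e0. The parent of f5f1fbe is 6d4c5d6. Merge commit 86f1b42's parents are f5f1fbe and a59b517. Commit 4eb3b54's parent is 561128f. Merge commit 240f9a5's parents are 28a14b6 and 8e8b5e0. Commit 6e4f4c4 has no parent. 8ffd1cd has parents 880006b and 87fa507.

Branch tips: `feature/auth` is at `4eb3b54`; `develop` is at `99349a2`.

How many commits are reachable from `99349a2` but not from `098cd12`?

4

Reachable from 99349a2: {240f9a5, 28a14b6, 6e4f4c4, 8e8b5e0, 99349a2}.
Reachable from 098cd12: {098cd12, 6d4c5d6, 6e4f4c4, 86f1b42, a59b517, e8be92d, f5f1fbe}.
In 99349a2's history but not 098cd12's: {240f9a5, 28a14b6, 8e8b5e0, 99349a2} — 4 commits.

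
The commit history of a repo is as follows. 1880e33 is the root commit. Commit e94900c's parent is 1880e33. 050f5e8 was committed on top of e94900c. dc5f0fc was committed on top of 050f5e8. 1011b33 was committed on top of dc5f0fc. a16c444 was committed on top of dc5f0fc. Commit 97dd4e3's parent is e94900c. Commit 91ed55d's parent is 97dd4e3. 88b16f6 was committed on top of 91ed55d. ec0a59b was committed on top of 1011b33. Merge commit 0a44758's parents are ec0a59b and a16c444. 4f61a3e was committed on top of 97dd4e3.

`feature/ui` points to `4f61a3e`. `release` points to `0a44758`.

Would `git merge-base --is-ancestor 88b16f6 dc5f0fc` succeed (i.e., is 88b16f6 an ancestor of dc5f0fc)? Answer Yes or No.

No

Ancestors of dc5f0fc: {050f5e8, 1880e33, dc5f0fc, e94900c}.
88b16f6 is not in that set, so it is not an ancestor of dc5f0fc.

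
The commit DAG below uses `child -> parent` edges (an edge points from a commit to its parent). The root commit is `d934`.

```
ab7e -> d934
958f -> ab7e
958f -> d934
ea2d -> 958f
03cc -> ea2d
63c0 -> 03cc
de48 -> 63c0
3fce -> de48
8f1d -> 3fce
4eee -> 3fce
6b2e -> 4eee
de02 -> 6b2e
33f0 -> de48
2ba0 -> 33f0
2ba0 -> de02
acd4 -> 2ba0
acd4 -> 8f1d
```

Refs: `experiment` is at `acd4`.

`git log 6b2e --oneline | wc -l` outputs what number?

10

Walking parent pointers from 6b2e: reachable set = {03cc, 3fce, 4eee, 63c0, 6b2e, 958f, ab7e, d934, de48, ea2d}.
That is 10 commits.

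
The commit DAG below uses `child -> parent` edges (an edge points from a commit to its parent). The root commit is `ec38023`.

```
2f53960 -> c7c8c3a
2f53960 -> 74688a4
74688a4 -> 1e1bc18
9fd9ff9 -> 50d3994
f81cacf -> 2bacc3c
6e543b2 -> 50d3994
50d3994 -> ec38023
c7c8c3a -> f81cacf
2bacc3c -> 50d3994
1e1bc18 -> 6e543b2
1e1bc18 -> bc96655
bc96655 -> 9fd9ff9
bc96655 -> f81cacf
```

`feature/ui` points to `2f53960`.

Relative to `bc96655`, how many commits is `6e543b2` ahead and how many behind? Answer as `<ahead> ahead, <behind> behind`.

1 ahead, 4 behind

Reachable from 6e543b2: {50d3994, 6e543b2, ec38023}.
Reachable from bc96655: {2bacc3c, 50d3994, 9fd9ff9, bc96655, ec38023, f81cacf}.
Only in 6e543b2's history (ahead): {6e543b2} — 1.
Only in bc96655's history (behind): {2bacc3c, 9fd9ff9, bc96655, f81cacf} — 4.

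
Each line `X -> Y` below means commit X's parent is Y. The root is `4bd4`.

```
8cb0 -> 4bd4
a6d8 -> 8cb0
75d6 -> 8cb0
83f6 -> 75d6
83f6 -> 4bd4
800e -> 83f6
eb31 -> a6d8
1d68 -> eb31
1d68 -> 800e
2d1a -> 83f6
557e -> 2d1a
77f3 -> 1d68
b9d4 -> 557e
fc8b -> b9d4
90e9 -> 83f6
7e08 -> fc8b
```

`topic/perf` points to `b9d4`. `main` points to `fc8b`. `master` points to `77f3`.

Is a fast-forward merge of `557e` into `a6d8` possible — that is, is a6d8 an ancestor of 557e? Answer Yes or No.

No

A fast-forward from a6d8 to 557e is possible iff a6d8 is an ancestor of 557e.
Ancestors of 557e: {2d1a, 4bd4, 557e, 75d6, 83f6, 8cb0}.
a6d8 is not among them, so fast-forward is not possible.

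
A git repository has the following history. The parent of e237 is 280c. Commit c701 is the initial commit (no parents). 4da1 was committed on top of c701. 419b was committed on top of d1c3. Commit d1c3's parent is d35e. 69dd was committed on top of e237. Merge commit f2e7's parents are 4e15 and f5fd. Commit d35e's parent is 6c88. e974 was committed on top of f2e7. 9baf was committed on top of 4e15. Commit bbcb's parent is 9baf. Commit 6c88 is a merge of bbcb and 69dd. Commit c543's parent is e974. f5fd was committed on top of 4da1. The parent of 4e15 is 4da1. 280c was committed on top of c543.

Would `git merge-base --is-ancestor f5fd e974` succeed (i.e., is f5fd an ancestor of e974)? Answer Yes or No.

Ancestors of e974 (commits reachable by following parents): {4da1, 4e15, c701, e974, f2e7, f5fd}.
f5fd is in that set, so it is an ancestor of e974.

Yes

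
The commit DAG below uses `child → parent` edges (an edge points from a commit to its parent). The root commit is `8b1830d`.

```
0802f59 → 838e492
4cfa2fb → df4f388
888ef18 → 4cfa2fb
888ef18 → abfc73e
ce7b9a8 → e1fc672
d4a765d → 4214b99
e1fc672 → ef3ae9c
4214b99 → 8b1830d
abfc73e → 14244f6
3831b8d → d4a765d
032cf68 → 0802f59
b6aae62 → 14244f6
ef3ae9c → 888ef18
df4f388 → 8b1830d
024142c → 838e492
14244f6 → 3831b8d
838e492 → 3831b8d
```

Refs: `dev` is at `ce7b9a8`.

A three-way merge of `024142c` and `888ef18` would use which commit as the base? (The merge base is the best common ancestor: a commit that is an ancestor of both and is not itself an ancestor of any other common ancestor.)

Ancestors of 024142c: {024142c, 3831b8d, 4214b99, 838e492, 8b1830d, d4a765d}.
Ancestors of 888ef18: {14244f6, 3831b8d, 4214b99, 4cfa2fb, 888ef18, 8b1830d, abfc73e, d4a765d, df4f388}.
Common ancestors: {3831b8d, 4214b99, 8b1830d, d4a765d}.
Among these, 3831b8d is not an ancestor of any other common ancestor — it is the merge base.

3831b8d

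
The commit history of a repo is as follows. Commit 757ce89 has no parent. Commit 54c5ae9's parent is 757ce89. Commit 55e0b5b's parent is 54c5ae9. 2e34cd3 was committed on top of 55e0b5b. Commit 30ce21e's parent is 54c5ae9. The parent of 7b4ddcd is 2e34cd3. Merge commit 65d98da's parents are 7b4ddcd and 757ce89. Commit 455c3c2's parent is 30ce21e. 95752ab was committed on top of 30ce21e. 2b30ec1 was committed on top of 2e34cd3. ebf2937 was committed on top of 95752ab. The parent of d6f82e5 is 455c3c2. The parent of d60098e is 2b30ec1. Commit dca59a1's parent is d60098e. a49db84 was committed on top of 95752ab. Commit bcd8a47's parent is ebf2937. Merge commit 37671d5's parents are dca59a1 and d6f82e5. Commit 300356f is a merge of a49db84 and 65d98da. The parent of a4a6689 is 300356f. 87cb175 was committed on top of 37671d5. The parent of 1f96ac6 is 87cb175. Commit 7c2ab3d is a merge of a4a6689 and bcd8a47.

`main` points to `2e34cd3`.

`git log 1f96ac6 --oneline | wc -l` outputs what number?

13

Walking parent pointers from 1f96ac6: reachable set = {1f96ac6, 2b30ec1, 2e34cd3, 30ce21e, 37671d5, 455c3c2, 54c5ae9, 55e0b5b, 757ce89, 87cb175, d60098e, d6f82e5, dca59a1}.
That is 13 commits.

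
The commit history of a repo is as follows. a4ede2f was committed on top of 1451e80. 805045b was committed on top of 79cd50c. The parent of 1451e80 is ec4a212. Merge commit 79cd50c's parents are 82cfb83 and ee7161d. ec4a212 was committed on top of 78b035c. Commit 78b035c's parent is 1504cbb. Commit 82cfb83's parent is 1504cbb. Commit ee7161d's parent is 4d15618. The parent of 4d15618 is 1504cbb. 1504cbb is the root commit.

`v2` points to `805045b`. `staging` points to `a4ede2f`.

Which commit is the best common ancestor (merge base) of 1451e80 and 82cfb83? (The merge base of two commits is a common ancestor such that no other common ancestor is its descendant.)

Ancestors of 1451e80: {1451e80, 1504cbb, 78b035c, ec4a212}.
Ancestors of 82cfb83: {1504cbb, 82cfb83}.
Common ancestors: {1504cbb}.
The only common ancestor is 1504cbb, so it is the merge base.

1504cbb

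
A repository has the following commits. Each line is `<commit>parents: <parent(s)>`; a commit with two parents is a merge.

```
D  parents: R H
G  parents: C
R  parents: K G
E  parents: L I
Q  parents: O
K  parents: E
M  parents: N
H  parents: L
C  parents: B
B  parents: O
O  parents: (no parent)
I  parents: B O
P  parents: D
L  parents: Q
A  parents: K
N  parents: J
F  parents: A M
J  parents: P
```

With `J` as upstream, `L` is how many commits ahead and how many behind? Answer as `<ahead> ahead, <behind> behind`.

Reachable from L: {L, O, Q}.
Reachable from J: {B, C, D, E, G, H, I, J, K, L, O, P, Q, R}.
Only in L's history (ahead): {} — 0.
Only in J's history (behind): {B, C, D, E, G, H, I, J, K, P, R} — 11.

0 ahead, 11 behind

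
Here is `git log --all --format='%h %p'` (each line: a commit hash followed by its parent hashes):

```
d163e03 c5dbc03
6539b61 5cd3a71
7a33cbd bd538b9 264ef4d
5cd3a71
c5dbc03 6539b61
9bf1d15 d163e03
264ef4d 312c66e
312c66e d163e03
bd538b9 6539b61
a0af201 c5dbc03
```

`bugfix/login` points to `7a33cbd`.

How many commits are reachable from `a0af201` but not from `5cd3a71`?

Reachable from a0af201: {5cd3a71, 6539b61, a0af201, c5dbc03}.
Reachable from 5cd3a71: {5cd3a71}.
In a0af201's history but not 5cd3a71's: {6539b61, a0af201, c5dbc03} — 3 commits.

3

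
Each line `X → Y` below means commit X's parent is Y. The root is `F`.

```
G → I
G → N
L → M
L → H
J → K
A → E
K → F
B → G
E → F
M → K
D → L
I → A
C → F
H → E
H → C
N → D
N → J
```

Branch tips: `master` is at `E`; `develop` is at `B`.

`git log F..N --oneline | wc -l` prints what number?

Reachable from N: {C, D, E, F, H, J, K, L, M, N}.
Reachable from F: {F}.
In N's history but not F's: {C, D, E, H, J, K, L, M, N} — 9 commits.

9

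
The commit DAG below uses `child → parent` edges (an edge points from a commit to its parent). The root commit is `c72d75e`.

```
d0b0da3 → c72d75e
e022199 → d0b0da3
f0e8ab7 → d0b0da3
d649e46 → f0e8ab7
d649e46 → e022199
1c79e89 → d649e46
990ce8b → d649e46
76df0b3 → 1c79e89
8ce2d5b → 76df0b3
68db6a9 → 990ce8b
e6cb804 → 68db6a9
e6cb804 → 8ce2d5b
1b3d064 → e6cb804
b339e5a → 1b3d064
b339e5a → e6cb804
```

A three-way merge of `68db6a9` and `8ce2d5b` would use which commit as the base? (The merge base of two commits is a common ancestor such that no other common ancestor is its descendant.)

Ancestors of 68db6a9: {68db6a9, 990ce8b, c72d75e, d0b0da3, d649e46, e022199, f0e8ab7}.
Ancestors of 8ce2d5b: {1c79e89, 76df0b3, 8ce2d5b, c72d75e, d0b0da3, d649e46, e022199, f0e8ab7}.
Common ancestors: {c72d75e, d0b0da3, d649e46, e022199, f0e8ab7}.
Among these, d649e46 is not an ancestor of any other common ancestor — it is the merge base.

d649e46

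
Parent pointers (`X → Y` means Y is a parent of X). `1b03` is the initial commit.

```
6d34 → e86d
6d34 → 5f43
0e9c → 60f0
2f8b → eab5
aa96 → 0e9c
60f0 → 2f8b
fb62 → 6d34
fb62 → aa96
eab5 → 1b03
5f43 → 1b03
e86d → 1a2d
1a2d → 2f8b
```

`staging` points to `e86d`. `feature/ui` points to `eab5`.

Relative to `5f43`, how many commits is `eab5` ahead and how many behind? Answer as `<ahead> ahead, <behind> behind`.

Reachable from eab5: {1b03, eab5}.
Reachable from 5f43: {1b03, 5f43}.
Only in eab5's history (ahead): {eab5} — 1.
Only in 5f43's history (behind): {5f43} — 1.

1 ahead, 1 behind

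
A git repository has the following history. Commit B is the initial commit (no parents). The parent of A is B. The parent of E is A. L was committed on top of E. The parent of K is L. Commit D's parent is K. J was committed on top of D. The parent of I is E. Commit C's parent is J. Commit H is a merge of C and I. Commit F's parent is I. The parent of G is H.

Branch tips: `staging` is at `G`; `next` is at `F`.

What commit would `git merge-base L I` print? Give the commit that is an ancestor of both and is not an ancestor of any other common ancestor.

E

Ancestors of L: {A, B, E, L}.
Ancestors of I: {A, B, E, I}.
Common ancestors: {A, B, E}.
Among these, E is not an ancestor of any other common ancestor — it is the merge base.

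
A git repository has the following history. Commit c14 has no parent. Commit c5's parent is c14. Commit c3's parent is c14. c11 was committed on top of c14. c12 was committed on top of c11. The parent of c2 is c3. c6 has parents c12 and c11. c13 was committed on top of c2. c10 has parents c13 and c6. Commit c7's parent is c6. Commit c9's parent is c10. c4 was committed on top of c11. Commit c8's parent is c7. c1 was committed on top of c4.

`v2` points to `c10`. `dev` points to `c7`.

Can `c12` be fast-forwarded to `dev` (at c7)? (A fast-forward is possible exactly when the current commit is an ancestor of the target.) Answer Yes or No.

Yes

A fast-forward from c12 to c7 is possible iff c12 is an ancestor of c7.
Ancestors of c7: {c11, c12, c14, c6, c7}.
c12 is among them, so fast-forward is possible.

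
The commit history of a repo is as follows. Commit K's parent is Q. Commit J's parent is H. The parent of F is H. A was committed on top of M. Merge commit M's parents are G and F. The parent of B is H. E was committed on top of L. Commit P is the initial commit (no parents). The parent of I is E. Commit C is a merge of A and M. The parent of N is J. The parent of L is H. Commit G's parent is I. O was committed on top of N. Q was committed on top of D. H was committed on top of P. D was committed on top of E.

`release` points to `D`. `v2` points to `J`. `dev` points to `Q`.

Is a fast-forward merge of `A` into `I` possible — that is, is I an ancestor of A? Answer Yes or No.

Yes

A fast-forward from I to A is possible iff I is an ancestor of A.
Ancestors of A: {A, E, F, G, H, I, L, M, P}.
I is among them, so fast-forward is possible.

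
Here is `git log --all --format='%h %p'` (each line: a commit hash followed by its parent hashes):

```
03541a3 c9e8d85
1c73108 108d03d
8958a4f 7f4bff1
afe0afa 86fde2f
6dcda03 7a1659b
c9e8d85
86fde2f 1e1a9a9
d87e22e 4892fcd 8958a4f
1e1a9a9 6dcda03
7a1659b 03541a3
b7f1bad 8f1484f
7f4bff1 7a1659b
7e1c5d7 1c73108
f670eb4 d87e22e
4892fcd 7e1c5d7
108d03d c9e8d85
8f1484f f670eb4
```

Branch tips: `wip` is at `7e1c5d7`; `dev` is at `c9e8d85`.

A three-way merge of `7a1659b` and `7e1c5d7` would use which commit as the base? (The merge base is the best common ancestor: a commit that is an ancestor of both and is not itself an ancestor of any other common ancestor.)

c9e8d85

Ancestors of 7a1659b: {03541a3, 7a1659b, c9e8d85}.
Ancestors of 7e1c5d7: {108d03d, 1c73108, 7e1c5d7, c9e8d85}.
Common ancestors: {c9e8d85}.
The only common ancestor is c9e8d85, so it is the merge base.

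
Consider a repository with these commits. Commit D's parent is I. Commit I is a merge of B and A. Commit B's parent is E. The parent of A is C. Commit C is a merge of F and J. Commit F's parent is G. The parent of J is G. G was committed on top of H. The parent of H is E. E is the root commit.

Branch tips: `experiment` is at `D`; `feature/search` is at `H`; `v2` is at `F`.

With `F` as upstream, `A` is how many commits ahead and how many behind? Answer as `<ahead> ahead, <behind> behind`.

Reachable from A: {A, C, E, F, G, H, J}.
Reachable from F: {E, F, G, H}.
Only in A's history (ahead): {A, C, J} — 3.
Only in F's history (behind): {} — 0.

3 ahead, 0 behind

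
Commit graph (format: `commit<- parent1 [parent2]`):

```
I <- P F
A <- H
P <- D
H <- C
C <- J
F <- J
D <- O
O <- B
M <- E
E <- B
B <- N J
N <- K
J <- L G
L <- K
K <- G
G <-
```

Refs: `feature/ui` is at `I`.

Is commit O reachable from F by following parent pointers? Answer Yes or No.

No

Ancestors of F: {F, G, J, K, L}.
O is not in that set, so it is not an ancestor of F.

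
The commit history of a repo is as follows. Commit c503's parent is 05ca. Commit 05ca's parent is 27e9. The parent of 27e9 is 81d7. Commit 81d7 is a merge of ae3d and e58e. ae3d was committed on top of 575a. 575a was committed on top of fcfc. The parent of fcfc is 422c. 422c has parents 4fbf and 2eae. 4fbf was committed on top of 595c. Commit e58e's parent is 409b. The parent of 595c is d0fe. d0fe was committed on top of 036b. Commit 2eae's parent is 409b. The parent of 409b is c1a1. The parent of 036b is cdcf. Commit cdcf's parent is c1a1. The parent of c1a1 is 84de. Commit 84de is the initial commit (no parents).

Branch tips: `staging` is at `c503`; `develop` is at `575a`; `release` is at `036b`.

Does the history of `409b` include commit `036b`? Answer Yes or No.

No

Ancestors of 409b: {409b, 84de, c1a1}.
036b is not in that set, so it is not an ancestor of 409b.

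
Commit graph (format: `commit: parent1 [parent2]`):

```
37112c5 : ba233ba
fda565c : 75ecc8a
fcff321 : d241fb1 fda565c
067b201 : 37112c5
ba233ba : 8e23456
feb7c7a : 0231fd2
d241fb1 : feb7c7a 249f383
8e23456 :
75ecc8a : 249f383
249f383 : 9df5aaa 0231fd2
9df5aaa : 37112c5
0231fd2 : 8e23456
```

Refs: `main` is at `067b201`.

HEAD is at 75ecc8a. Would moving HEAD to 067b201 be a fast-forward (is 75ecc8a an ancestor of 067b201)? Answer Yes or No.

No

A fast-forward from 75ecc8a to 067b201 is possible iff 75ecc8a is an ancestor of 067b201.
Ancestors of 067b201: {067b201, 37112c5, 8e23456, ba233ba}.
75ecc8a is not among them, so fast-forward is not possible.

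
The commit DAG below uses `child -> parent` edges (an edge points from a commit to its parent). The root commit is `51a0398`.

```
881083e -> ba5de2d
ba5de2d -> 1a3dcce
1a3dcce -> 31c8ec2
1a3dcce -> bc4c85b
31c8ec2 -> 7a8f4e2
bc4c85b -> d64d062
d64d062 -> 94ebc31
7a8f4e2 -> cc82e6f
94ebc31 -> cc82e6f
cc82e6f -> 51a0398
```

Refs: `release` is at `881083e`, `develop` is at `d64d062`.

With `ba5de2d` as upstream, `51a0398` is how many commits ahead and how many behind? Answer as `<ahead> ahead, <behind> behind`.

Reachable from 51a0398: {51a0398}.
Reachable from ba5de2d: {1a3dcce, 31c8ec2, 51a0398, 7a8f4e2, 94ebc31, ba5de2d, bc4c85b, cc82e6f, d64d062}.
Only in 51a0398's history (ahead): {} — 0.
Only in ba5de2d's history (behind): {1a3dcce, 31c8ec2, 7a8f4e2, 94ebc31, ba5de2d, bc4c85b, cc82e6f, d64d062} — 8.

0 ahead, 8 behind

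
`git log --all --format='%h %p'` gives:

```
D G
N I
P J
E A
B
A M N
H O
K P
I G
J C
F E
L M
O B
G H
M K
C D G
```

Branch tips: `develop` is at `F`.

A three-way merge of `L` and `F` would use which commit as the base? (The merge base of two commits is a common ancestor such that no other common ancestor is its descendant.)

Ancestors of L: {B, C, D, G, H, J, K, L, M, O, P}.
Ancestors of F: {A, B, C, D, E, F, G, H, I, J, K, M, N, O, P}.
Common ancestors: {B, C, D, G, H, J, K, M, O, P}.
Among these, M is not an ancestor of any other common ancestor — it is the merge base.

M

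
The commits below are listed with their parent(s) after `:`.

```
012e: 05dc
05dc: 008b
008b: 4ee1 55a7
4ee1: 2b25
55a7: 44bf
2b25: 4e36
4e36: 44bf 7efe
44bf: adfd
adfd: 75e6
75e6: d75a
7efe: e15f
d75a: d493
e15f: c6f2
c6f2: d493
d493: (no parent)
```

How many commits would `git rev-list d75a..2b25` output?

8

Reachable from 2b25: {2b25, 44bf, 4e36, 75e6, 7efe, adfd, c6f2, d493, d75a, e15f}.
Reachable from d75a: {d493, d75a}.
In 2b25's history but not d75a's: {2b25, 44bf, 4e36, 75e6, 7efe, adfd, c6f2, e15f} — 8 commits.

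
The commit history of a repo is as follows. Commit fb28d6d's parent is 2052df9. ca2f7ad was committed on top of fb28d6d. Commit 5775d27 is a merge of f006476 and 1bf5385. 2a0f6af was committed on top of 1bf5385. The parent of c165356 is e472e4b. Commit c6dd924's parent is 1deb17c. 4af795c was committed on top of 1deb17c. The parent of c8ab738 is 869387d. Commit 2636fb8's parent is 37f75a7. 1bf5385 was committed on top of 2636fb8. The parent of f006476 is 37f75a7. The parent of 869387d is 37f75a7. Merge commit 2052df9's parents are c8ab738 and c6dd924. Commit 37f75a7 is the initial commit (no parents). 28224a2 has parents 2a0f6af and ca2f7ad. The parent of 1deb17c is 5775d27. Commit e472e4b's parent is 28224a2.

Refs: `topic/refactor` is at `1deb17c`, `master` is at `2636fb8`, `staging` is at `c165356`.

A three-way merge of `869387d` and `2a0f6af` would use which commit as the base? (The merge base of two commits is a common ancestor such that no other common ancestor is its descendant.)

37f75a7

Ancestors of 869387d: {37f75a7, 869387d}.
Ancestors of 2a0f6af: {1bf5385, 2636fb8, 2a0f6af, 37f75a7}.
Common ancestors: {37f75a7}.
The only common ancestor is 37f75a7, so it is the merge base.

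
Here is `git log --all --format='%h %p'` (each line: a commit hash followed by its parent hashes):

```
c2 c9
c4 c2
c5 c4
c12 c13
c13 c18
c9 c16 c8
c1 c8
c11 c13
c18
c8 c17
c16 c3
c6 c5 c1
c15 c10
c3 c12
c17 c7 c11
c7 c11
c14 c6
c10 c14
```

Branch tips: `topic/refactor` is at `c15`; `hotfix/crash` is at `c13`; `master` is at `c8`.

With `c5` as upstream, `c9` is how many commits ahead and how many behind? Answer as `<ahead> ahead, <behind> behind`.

Reachable from c9: {c11, c12, c13, c16, c17, c18, c3, c7, c8, c9}.
Reachable from c5: {c11, c12, c13, c16, c17, c18, c2, c3, c4, c5, c7, c8, c9}.
Only in c9's history (ahead): {} — 0.
Only in c5's history (behind): {c2, c4, c5} — 3.

0 ahead, 3 behind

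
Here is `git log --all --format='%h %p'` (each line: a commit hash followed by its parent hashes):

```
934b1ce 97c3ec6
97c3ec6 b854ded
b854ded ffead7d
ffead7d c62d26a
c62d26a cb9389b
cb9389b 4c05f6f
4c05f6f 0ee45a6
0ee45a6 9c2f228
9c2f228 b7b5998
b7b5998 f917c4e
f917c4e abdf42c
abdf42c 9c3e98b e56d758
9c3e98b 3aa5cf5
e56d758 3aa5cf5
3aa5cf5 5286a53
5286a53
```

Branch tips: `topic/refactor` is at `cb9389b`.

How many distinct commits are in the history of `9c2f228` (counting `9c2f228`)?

Walking parent pointers from 9c2f228: reachable set = {3aa5cf5, 5286a53, 9c2f228, 9c3e98b, abdf42c, b7b5998, e56d758, f917c4e}.
That is 8 commits.

8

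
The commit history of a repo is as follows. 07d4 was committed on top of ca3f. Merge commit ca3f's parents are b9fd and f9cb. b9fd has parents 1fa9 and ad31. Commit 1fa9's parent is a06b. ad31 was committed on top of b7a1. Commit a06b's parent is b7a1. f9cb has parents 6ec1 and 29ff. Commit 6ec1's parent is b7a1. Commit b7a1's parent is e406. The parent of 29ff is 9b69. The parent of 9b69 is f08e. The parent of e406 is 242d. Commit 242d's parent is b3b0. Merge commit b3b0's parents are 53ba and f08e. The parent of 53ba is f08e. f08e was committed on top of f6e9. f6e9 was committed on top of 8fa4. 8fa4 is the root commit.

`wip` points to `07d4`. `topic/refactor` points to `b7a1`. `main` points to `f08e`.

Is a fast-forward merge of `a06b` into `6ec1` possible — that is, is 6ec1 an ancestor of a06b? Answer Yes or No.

A fast-forward from 6ec1 to a06b is possible iff 6ec1 is an ancestor of a06b.
Ancestors of a06b: {242d, 53ba, 8fa4, a06b, b3b0, b7a1, e406, f08e, f6e9}.
6ec1 is not among them, so fast-forward is not possible.

No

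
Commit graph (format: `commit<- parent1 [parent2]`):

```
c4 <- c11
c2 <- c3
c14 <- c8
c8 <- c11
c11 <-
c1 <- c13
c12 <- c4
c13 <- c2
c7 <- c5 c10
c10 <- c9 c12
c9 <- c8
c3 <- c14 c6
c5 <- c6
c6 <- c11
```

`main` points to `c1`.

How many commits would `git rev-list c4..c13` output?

Reachable from c13: {c11, c13, c14, c2, c3, c6, c8}.
Reachable from c4: {c11, c4}.
In c13's history but not c4's: {c13, c14, c2, c3, c6, c8} — 6 commits.

6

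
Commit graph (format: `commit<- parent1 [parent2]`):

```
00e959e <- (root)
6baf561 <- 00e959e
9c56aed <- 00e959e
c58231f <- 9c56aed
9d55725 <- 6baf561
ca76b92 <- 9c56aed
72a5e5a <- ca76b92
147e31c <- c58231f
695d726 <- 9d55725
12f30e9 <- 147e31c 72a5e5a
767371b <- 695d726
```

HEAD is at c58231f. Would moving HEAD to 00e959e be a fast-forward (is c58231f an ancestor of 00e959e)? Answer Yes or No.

A fast-forward from c58231f to 00e959e is possible iff c58231f is an ancestor of 00e959e.
Ancestors of 00e959e: {00e959e}.
c58231f is not among them, so fast-forward is not possible.

No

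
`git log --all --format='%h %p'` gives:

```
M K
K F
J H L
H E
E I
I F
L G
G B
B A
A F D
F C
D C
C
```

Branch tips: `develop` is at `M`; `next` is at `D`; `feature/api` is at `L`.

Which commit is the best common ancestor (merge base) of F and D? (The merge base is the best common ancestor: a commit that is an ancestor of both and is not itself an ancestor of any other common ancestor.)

C

Ancestors of F: {C, F}.
Ancestors of D: {C, D}.
Common ancestors: {C}.
The only common ancestor is C, so it is the merge base.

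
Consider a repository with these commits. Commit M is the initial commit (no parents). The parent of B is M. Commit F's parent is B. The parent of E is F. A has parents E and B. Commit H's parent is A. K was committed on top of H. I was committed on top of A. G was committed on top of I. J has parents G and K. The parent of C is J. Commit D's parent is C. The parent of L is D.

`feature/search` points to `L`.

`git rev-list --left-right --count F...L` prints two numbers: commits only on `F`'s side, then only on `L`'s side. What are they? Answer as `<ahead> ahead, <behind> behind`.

Reachable from F: {B, F, M}.
Reachable from L: {A, B, C, D, E, F, G, H, I, J, K, L, M}.
Only in F's history (ahead): {} — 0.
Only in L's history (behind): {A, C, D, E, G, H, I, J, K, L} — 10.

0 ahead, 10 behind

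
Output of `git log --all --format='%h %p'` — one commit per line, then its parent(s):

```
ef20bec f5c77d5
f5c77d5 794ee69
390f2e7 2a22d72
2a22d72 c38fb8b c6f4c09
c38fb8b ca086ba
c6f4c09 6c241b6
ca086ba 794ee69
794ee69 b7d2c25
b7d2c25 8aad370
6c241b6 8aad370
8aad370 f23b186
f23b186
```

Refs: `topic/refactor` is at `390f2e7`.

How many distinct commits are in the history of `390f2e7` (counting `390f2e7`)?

10

Walking parent pointers from 390f2e7: reachable set = {2a22d72, 390f2e7, 6c241b6, 794ee69, 8aad370, b7d2c25, c38fb8b, c6f4c09, ca086ba, f23b186}.
That is 10 commits.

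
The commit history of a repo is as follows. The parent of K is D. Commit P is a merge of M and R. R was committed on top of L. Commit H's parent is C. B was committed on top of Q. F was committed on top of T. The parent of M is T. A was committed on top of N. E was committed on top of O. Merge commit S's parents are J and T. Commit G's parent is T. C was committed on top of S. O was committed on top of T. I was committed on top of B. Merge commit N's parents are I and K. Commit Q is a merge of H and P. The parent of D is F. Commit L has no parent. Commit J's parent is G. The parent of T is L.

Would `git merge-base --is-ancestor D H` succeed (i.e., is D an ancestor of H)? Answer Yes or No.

No

Ancestors of H: {C, G, H, J, L, S, T}.
D is not in that set, so it is not an ancestor of H.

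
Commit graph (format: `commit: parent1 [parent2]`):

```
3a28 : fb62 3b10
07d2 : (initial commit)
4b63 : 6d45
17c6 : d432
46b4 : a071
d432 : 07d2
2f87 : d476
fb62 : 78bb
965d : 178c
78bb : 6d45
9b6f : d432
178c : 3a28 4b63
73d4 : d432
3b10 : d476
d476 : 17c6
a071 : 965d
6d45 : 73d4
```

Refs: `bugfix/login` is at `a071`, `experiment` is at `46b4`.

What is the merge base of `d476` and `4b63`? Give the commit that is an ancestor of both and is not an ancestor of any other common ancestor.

Ancestors of d476: {07d2, 17c6, d432, d476}.
Ancestors of 4b63: {07d2, 4b63, 6d45, 73d4, d432}.
Common ancestors: {07d2, d432}.
Among these, d432 is not an ancestor of any other common ancestor — it is the merge base.

d432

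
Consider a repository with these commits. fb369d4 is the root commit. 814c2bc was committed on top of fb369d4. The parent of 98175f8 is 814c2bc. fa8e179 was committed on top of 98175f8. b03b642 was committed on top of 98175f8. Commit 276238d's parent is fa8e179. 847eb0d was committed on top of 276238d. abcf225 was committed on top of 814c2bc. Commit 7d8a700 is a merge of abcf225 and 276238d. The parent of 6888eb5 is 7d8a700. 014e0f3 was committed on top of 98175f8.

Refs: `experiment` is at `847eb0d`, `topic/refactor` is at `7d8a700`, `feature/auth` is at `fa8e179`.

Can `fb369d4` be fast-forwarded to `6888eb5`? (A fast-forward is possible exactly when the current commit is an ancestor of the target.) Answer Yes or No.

Yes

A fast-forward from fb369d4 to 6888eb5 is possible iff fb369d4 is an ancestor of 6888eb5.
Ancestors of 6888eb5: {276238d, 6888eb5, 7d8a700, 814c2bc, 98175f8, abcf225, fa8e179, fb369d4}.
fb369d4 is among them, so fast-forward is possible.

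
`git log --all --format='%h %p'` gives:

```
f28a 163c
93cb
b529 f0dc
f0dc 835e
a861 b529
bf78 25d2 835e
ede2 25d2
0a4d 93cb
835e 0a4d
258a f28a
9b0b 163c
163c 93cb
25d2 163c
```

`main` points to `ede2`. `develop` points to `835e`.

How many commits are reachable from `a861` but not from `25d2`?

5

Reachable from a861: {0a4d, 835e, 93cb, a861, b529, f0dc}.
Reachable from 25d2: {163c, 25d2, 93cb}.
In a861's history but not 25d2's: {0a4d, 835e, a861, b529, f0dc} — 5 commits.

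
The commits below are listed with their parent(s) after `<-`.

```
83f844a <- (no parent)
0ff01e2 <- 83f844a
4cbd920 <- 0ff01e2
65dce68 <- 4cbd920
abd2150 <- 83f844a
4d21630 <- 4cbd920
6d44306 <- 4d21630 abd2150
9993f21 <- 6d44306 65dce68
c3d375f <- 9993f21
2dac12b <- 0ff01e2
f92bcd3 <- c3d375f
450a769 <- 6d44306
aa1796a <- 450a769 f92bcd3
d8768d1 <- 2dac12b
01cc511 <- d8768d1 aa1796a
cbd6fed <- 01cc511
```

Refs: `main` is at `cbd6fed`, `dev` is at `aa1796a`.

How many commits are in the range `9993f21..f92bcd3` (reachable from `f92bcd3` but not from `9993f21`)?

Reachable from f92bcd3: {0ff01e2, 4cbd920, 4d21630, 65dce68, 6d44306, 83f844a, 9993f21, abd2150, c3d375f, f92bcd3}.
Reachable from 9993f21: {0ff01e2, 4cbd920, 4d21630, 65dce68, 6d44306, 83f844a, 9993f21, abd2150}.
In f92bcd3's history but not 9993f21's: {c3d375f, f92bcd3} — 2 commits.

2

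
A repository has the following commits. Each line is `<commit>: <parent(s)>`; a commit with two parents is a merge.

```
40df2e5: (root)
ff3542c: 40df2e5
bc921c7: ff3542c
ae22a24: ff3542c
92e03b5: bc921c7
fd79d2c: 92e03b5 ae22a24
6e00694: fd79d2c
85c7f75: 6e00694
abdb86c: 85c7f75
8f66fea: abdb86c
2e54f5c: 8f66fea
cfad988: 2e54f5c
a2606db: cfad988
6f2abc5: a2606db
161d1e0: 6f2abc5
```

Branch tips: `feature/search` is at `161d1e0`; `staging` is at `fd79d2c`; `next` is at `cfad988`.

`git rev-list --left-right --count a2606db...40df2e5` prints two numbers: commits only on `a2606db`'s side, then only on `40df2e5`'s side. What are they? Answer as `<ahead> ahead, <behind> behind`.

Reachable from a2606db: {2e54f5c, 40df2e5, 6e00694, 85c7f75, 8f66fea, 92e03b5, a2606db, abdb86c, ae22a24, bc921c7, cfad988, fd79d2c, ff3542c}.
Reachable from 40df2e5: {40df2e5}.
Only in a2606db's history (ahead): {2e54f5c, 6e00694, 85c7f75, 8f66fea, 92e03b5, a2606db, abdb86c, ae22a24, bc921c7, cfad988, fd79d2c, ff3542c} — 12.
Only in 40df2e5's history (behind): {} — 0.

12 ahead, 0 behind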